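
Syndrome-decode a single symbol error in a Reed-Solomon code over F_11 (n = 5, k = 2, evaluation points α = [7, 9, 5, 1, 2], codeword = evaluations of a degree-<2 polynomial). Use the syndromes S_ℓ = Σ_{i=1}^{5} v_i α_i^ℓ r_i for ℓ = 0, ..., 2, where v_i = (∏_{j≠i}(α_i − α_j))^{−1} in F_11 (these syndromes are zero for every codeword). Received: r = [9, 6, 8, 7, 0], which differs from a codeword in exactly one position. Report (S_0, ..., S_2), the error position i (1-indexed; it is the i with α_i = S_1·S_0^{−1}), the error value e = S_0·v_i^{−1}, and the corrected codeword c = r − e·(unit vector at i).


S = (5, 3, 4), error at position 3, error magnitude e = 7, c = [9, 6, 1, 7, 0].

Step 1: column multipliers v_i = (∏_{j≠i}(α_i − α_j))^{−1} mod 11.
  i = 1 (α = 7): (7−9)(7−5)(7−1)(7−2) = (−2)·2·6·5 = −120 ≡ 1, so v_1 = 1^{−1} = 1 (mod 11).
  i = 2 (α = 9): (9−7)(9−5)(9−1)(9−2) = 2·4·8·7 = 448 ≡ 8, so v_2 = 8^{−1} = 7 (mod 11).
  i = 3 (α = 5): (5−7)(5−9)(5−1)(5−2) = (−2)·(−4)·4·3 = 96 ≡ 8, so v_3 = 8^{−1} = 7 (mod 11).
  i = 4 (α = 1): (1−7)(1−9)(1−5)(1−2) = (−6)·(−8)·(−4)·(−1) = 192 ≡ 5, so v_4 = 5^{−1} = 9 (mod 11).
  i = 5 (α = 2): (2−7)(2−9)(2−5)(2−1) = (−5)·(−7)·(−3)·1 = −105 ≡ 5, so v_5 = 5^{−1} = 9 (mod 11).
  v = [1, 7, 7, 9, 9].
Step 2: syndromes of r = [9, 6, 8, 7, 0] (all sums mod 11).
  S_0 = Σ v_i r_i = 1·9 + 7·6 + 7·8 + 9·7 + 9·0 = 170 ≡ 5.
  S_1 = Σ v_i α_i r_i = 1·7·9 + 7·9·6 + 7·5·8 + 9·1·7 + 9·2·0 = 784 ≡ 3.
  α_i^2 mod 11 = [5, 4, 3, 1, 4].
  S_2 = Σ v_i α_i^2 r_i = 1·5·9 + 7·4·6 + 7·3·8 + 9·1·7 + 9·4·0 = 444 ≡ 4.
  S = (5, 3, 4) ≠ 0, so r is not a codeword (an error is present).
Step 3: locate the error. For a single error e at position i, S_ℓ = v_i·e·α_i^ℓ, so α_err = S_1/S_0.
  S_0^{−1} = 5^{−1} = 9 (mod 11), so α_err = 3·9 = 27 ≡ 5 = α_3. Error position i = 3.
  Consistency check: S_2/S_1 = 4·4 = 16 ≡ 5 = α_err ✓ (single-error assumption holds).
Step 4: error magnitude e = S_0/v_3 = S_0·∏_{j≠3}(α_3 − α_j) = 5·8 = 40 ≡ 7 (mod 11).
Step 5: correct position 3: c_3 = r_3 − e = 8 − 7 ≡ 1 (mod 11). Hence c = [9, 6, 1, 7, 0].
  Check: interpolating c through the α_i gives m(x) = 3 + 4·x (degree < 2) with m(α_i) = c_i for every i, so c is indeed a codeword.


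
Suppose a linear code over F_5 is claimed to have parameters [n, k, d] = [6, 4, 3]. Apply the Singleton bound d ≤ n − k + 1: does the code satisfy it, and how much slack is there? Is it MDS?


Singleton RHS = n − k + 1 = 3, slack = 0, bound satisfied, MDS.

Singleton bound: d ≤ n − k + 1.
Here n = 6, k = 4, so n − k + 1 = 3.
Given d = 3, check d ≤ 3: YES.
Slack = (n − k + 1) − d = 0.
The code is MDS (slack = 0).
Description: the claimed parameters are [6, 4, 3]_5; such a code would be MDS (meets Singleton bound).


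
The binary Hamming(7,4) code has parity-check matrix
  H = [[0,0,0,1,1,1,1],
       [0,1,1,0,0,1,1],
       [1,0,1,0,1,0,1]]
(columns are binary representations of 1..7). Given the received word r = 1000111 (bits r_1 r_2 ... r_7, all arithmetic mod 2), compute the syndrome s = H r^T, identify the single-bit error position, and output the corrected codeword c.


s = (1, 0, 1)^T, error position = 5, corrected codeword c = 1000011

Compute s = H r^T mod 2 one row at a time:
  s_1 = 0 + 1 + 1 + 1 = 3 ≡ 1 (mod 2).
  s_2 = 0 + 0 + 1 + 1 = 2 ≡ 0 (mod 2).
  s_3 = 1 + 0 + 1 + 1 = 3 ≡ 1 (mod 2).
s = (1, 0, 1)^T — this equals column 5 of H (binary 101), so error is at position 5.
Correct: flip bit 5 of r = 1000111 to get c = 1000011.


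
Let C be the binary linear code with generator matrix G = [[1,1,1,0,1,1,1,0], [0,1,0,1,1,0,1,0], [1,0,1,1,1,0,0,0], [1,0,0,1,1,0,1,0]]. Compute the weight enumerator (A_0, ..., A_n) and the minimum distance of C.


Weight distribution: A_0 = 1, A_2 = 3, A_4 = 11, A_6 = 1. Minimum distance d = 2.

Enumerate all 2^4 = 16 messages m ∈ F_2^4.
For each, compute codeword c = mG in F_2^8, then tally its weight.
  m = 0000 → c = 00000000, weight = 0.
  m = 1000 → c = 11101110, weight = 6.
  m = 0100 → c = 01011010, weight = 4.
  m = 1100 → c = 10110100, weight = 4.
  m = 0010 → c = 10111000, weight = 4.
  m = 1010 → c = 01010110, weight = 4.
  m = 0110 → c = 11100010, weight = 4.
  m = 1110 → c = 00001100, weight = 2.
  m = 0001 → c = 10011010, weight = 4.
  m = 1001 → c = 01110100, weight = 4.
  m = 0101 → c = 11000000, weight = 2.
  m = 1101 → c = 00101110, weight = 4.
  m = 0011 → c = 00100010, weight = 2.
  m = 1011 → c = 11001100, weight = 4.
  m = 0111 → c = 01111000, weight = 4.
  m = 1111 → c = 10010110, weight = 4.
Tally weights:
  weight 0: 1 codewords.
  weight 2: 3 codewords.
  weight 4: 11 codewords.
  weight 6: 1 codewords.
Minimum distance d = smallest w > 0 with A_w > 0 = 2.
Sanity: Σ A_w = 16 = 2^4 = 16 ✓.


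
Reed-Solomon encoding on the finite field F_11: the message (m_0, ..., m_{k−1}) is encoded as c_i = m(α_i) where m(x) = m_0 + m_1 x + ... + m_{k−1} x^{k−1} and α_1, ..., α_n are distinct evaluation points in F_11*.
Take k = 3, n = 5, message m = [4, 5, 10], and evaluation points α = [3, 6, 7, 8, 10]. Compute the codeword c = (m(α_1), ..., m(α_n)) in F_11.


c = [10, 9, 1, 2, 9]

Message polynomial: m(x) = 4 + 5·x + 10·x^2 (mod 11).
For each evaluation point α_i, compute m(α_i) mod 11:
  α_1 = 3: Horner steps 10 → 2 → 10, so m(3) = 10.
  α_2 = 6: Horner steps 10 → 10 → 9, so m(6) = 9.
  α_3 = 7: Horner steps 10 → 9 → 1, so m(7) = 1.
  α_4 = 8: Horner steps 10 → 8 → 2, so m(8) = 2.
  α_5 = 10: Horner steps 10 → 6 → 9, so m(10) = 9.
Codeword c = [10, 9, 1, 2, 9] ∈ F_11^5.


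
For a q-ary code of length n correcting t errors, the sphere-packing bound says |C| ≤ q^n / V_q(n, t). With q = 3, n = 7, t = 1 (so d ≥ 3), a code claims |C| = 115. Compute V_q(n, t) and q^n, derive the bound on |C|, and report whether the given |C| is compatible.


V_q(n, t) = 15, q^n = 2187, Hamming bound = 145, |C| = 115 ≤ bound (satisfied).

Step 1: Compute V_q(n, t) = Σ_{j=0}^1 C(n, j) (q−1)^j.
  j = 0: C(7,0)·(2)^0 = 1·1 = 1.
  j = 1: C(7,1)·(2)^1 = 7·2 = 14.
  V_q(n, t) = 1 + 14 = 15.
Step 2: q^n = 3^7 = 2187.
Step 3: Hamming bound ⌊q^n / V_q(n,t)⌋ = ⌊2187/15⌋ = 145.
Step 4: Compare |C| = 115 to 145: satisfied.
The claimed |C| lies below the Hamming bound.


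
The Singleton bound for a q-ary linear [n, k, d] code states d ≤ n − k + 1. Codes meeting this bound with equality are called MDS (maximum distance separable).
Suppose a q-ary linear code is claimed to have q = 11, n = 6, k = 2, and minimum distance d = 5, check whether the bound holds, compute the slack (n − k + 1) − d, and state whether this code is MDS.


Singleton RHS = n − k + 1 = 5, slack = 0, bound satisfied, MDS.

Singleton bound: d ≤ n − k + 1.
Here n = 6, k = 2, so n − k + 1 = 5.
Given d = 5, check d ≤ 5: YES.
Slack = (n − k + 1) − d = 0.
The code is MDS (slack = 0).
Description: the claimed parameters are [6, 2, 5]_11; such a code would be MDS (meets Singleton bound).


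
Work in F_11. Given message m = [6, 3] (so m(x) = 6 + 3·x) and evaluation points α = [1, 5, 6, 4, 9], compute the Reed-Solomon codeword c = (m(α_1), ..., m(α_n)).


c = [9, 10, 2, 7, 0]

Message polynomial: m(x) = 6 + 3·x (mod 11).
For each evaluation point α_i, compute m(α_i) mod 11:
  α_1 = 1: Horner steps 3 → 9, so m(1) = 9.
  α_2 = 5: Horner steps 3 → 10, so m(5) = 10.
  α_3 = 6: Horner steps 3 → 2, so m(6) = 2.
  α_4 = 4: Horner steps 3 → 7, so m(4) = 7.
  α_5 = 9: Horner steps 3 → 0, so m(9) = 0.
Codeword c = [9, 10, 2, 7, 0] ∈ F_11^5.


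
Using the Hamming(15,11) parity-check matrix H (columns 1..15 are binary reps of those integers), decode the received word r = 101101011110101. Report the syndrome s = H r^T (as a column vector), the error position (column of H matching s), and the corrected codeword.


s = (0, 0, 1, 0)^T, error position = 2, corrected codeword c = 111101011110101

Compute s = H r^T mod 2 one row at a time:
  s_1 = 1 + 1 + 1 + 1 + 0 + 1 + 0 + 1 = 6 ≡ 0 (mod 2).
  s_2 = 1 + 0 + 1 + 0 + 0 + 1 + 0 + 1 = 4 ≡ 0 (mod 2).
  s_3 = 0 + 1 + 1 + 0 + 1 + 1 + 0 + 1 = 5 ≡ 1 (mod 2).
  s_4 = 1 + 1 + 0 + 0 + 1 + 1 + 1 + 1 = 6 ≡ 0 (mod 2).
s = (0, 0, 1, 0)^T — this equals column 2 of H (binary 0010), so error is at position 2.
Correct: flip bit 2 of r = 101101011110101 to get c = 111101011110101.


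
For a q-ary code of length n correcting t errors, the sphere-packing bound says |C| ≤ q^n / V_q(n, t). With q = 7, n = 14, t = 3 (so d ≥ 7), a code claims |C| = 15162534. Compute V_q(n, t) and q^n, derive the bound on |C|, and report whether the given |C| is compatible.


V_q(n, t) = 81985, q^n = 678223072849, Hamming bound = 8272526, |C| = 15162534 > bound (violated).

Step 1: Compute V_q(n, t) = Σ_{j=0}^3 C(n, j) (q−1)^j.
  j = 0: C(14,0)·(6)^0 = 1·1 = 1.
  j = 1: C(14,1)·(6)^1 = 14·6 = 84.
  j = 2: C(14,2)·(6)^2 = 91·36 = 3276.
  j = 3: C(14,3)·(6)^3 = 364·216 = 78624.
  V_q(n, t) = 1 + 84 + 3276 + 78624 = 81985.
Step 2: q^n = 7^14 = 678223072849.
Step 3: Hamming bound ⌊q^n / V_q(n,t)⌋ = ⌊678223072849/81985⌋ = 8272526.
Step 4: Compare |C| = 15162534 to 8272526: violated.
The claimed |C| lies above the Hamming bound, so no 7-ary code of length 14 with d ≥ 7 can have 15162534 codewords.


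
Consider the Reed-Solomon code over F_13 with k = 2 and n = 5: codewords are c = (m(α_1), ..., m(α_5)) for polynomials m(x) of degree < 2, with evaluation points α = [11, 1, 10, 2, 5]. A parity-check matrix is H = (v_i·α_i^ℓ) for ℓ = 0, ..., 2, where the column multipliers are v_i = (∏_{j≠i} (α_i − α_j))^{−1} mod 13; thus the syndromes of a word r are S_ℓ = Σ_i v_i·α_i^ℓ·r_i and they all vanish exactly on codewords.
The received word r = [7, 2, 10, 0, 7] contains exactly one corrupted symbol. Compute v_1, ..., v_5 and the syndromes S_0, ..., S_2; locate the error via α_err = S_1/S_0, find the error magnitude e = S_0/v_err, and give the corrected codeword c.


S = (11, 4, 5), error at position 1, error magnitude e = 12, c = [8, 2, 10, 0, 7].

Step 1: column multipliers v_i = (∏_{j≠i}(α_i − α_j))^{−1} mod 13.
  i = 1 (α = 11): (11−1)(11−10)(11−2)(11−5) = 10·1·9·6 = 540 ≡ 7, so v_1 = 7^{−1} = 2 (mod 13).
  i = 2 (α = 1): (1−11)(1−10)(1−2)(1−5) = (−10)·(−9)·(−1)·(−4) = 360 ≡ 9, so v_2 = 9^{−1} = 3 (mod 13).
  i = 3 (α = 10): (10−11)(10−1)(10−2)(10−5) = (−1)·9·8·5 = −360 ≡ 4, so v_3 = 4^{−1} = 10 (mod 13).
  i = 4 (α = 2): (2−11)(2−1)(2−10)(2−5) = (−9)·1·(−8)·(−3) = −216 ≡ 5, so v_4 = 5^{−1} = 8 (mod 13).
  i = 5 (α = 5): (5−11)(5−1)(5−10)(5−2) = (−6)·4·(−5)·3 = 360 ≡ 9, so v_5 = 9^{−1} = 3 (mod 13).
  v = [2, 3, 10, 8, 3].
Step 2: syndromes of r = [7, 2, 10, 0, 7] (all sums mod 13).
  S_0 = Σ v_i r_i = 2·7 + 3·2 + 10·10 + 8·0 + 3·7 = 141 ≡ 11.
  S_1 = Σ v_i α_i r_i = 2·11·7 + 3·1·2 + 10·10·10 + 8·2·0 + 3·5·7 = 1265 ≡ 4.
  α_i^2 mod 13 = [4, 1, 9, 4, 12].
  S_2 = Σ v_i α_i^2 r_i = 2·4·7 + 3·1·2 + 10·9·10 + 8·4·0 + 3·12·7 = 1214 ≡ 5.
  S = (11, 4, 5) ≠ 0, so r is not a codeword (an error is present).
Step 3: locate the error. For a single error e at position i, S_ℓ = v_i·e·α_i^ℓ, so α_err = S_1/S_0.
  S_0^{−1} = 11^{−1} = 6 (mod 13), so α_err = 4·6 = 24 ≡ 11 = α_1. Error position i = 1.
  Consistency check: S_2/S_1 = 5·10 = 50 ≡ 11 = α_err ✓ (single-error assumption holds).
Step 4: error magnitude e = S_0/v_1 = S_0·∏_{j≠1}(α_1 − α_j) = 11·7 = 77 ≡ 12 (mod 13).
Step 5: correct position 1: c_1 = r_1 − e = 7 − 12 ≡ 8 (mod 13). Hence c = [8, 2, 10, 0, 7].
  Check: interpolating c through the α_i gives m(x) = 4 + 11·x (degree < 2) with m(α_i) = c_i for every i, so c is indeed a codeword.


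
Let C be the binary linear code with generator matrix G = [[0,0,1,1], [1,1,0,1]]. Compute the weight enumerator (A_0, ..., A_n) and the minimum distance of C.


Weight distribution: A_0 = 1, A_2 = 1, A_3 = 2. Minimum distance d = 2.

Enumerate all 2^2 = 4 messages m ∈ F_2^2.
For each, compute codeword c = mG in F_2^4, then tally its weight.
  m = 00 → c = 0000, weight = 0.
  m = 10 → c = 0011, weight = 2.
  m = 01 → c = 1101, weight = 3.
  m = 11 → c = 1110, weight = 3.
Tally weights:
  weight 0: 1 codewords.
  weight 2: 1 codewords.
  weight 3: 2 codewords.
Minimum distance d = smallest w > 0 with A_w > 0 = 2.
Sanity: Σ A_w = 4 = 2^2 = 4 ✓.


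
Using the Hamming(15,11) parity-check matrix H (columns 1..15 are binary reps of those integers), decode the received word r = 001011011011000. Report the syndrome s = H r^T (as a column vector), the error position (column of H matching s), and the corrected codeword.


s = (0, 1, 1, 0)^T, error position = 6, corrected codeword c = 001010011011000

Compute s = H r^T mod 2 one row at a time:
  s_1 = 1 + 1 + 0 + 1 + 1 + 0 + 0 + 0 = 4 ≡ 0 (mod 2).
  s_2 = 0 + 1 + 1 + 0 + 1 + 0 + 0 + 0 = 3 ≡ 1 (mod 2).
  s_3 = 0 + 1 + 1 + 0 + 0 + 1 + 0 + 0 = 3 ≡ 1 (mod 2).
  s_4 = 0 + 1 + 1 + 0 + 1 + 1 + 0 + 0 = 4 ≡ 0 (mod 2).
s = (0, 1, 1, 0)^T — this equals column 6 of H (binary 0110), so error is at position 6.
Correct: flip bit 6 of r = 001011011011000 to get c = 001010011011000.


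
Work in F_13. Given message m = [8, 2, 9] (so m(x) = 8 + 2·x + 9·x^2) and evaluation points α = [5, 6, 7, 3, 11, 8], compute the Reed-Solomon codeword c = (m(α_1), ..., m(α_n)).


c = [9, 6, 8, 4, 1, 2]

Message polynomial: m(x) = 8 + 2·x + 9·x^2 (mod 13).
For each evaluation point α_i, compute m(α_i) mod 13:
  α_1 = 5: Horner steps 9 → 8 → 9, so m(5) = 9.
  α_2 = 6: Horner steps 9 → 4 → 6, so m(6) = 6.
  α_3 = 7: Horner steps 9 → 0 → 8, so m(7) = 8.
  α_4 = 3: Horner steps 9 → 3 → 4, so m(3) = 4.
  α_5 = 11: Horner steps 9 → 10 → 1, so m(11) = 1.
  α_6 = 8: Horner steps 9 → 9 → 2, so m(8) = 2.
Codeword c = [9, 6, 8, 4, 1, 2] ∈ F_13^6.


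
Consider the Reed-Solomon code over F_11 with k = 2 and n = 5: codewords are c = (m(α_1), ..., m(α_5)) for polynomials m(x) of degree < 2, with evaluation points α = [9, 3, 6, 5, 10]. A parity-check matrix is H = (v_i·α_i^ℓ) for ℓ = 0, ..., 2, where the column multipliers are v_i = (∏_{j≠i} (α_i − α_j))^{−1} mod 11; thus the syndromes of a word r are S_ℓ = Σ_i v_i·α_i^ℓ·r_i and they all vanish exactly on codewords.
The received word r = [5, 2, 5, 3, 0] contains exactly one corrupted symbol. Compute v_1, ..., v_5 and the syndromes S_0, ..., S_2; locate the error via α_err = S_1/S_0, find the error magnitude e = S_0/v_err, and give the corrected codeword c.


S = (6, 3, 7), error at position 3, error magnitude e = 7, c = [5, 2, 9, 3, 0].

Step 1: column multipliers v_i = (∏_{j≠i}(α_i − α_j))^{−1} mod 11.
  i = 1 (α = 9): (9−3)(9−6)(9−5)(9−10) = 6·3·4·(−1) = −72 ≡ 5, so v_1 = 5^{−1} = 9 (mod 11).
  i = 2 (α = 3): (3−9)(3−6)(3−5)(3−10) = (−6)·(−3)·(−2)·(−7) = 252 ≡ 10, so v_2 = 10^{−1} = 10 (mod 11).
  i = 3 (α = 6): (6−9)(6−3)(6−5)(6−10) = (−3)·3·1·(−4) = 36 ≡ 3, so v_3 = 3^{−1} = 4 (mod 11).
  i = 4 (α = 5): (5−9)(5−3)(5−6)(5−10) = (−4)·2·(−1)·(−5) = −40 ≡ 4, so v_4 = 4^{−1} = 3 (mod 11).
  i = 5 (α = 10): (10−9)(10−3)(10−6)(10−5) = 1·7·4·5 = 140 ≡ 8, so v_5 = 8^{−1} = 7 (mod 11).
  v = [9, 10, 4, 3, 7].
Step 2: syndromes of r = [5, 2, 5, 3, 0] (all sums mod 11).
  S_0 = Σ v_i r_i = 9·5 + 10·2 + 4·5 + 3·3 + 7·0 = 94 ≡ 6.
  S_1 = Σ v_i α_i r_i = 9·9·5 + 10·3·2 + 4·6·5 + 3·5·3 + 7·10·0 = 630 ≡ 3.
  α_i^2 mod 11 = [4, 9, 3, 3, 1].
  S_2 = Σ v_i α_i^2 r_i = 9·4·5 + 10·9·2 + 4·3·5 + 3·3·3 + 7·1·0 = 447 ≡ 7.
  S = (6, 3, 7) ≠ 0, so r is not a codeword (an error is present).
Step 3: locate the error. For a single error e at position i, S_ℓ = v_i·e·α_i^ℓ, so α_err = S_1/S_0.
  S_0^{−1} = 6^{−1} = 2 (mod 11), so α_err = 3·2 = 6 ≡ 6 = α_3. Error position i = 3.
  Consistency check: S_2/S_1 = 7·4 = 28 ≡ 6 = α_err ✓ (single-error assumption holds).
Step 4: error magnitude e = S_0/v_3 = S_0·∏_{j≠3}(α_3 − α_j) = 6·3 = 18 ≡ 7 (mod 11).
Step 5: correct position 3: c_3 = r_3 − e = 5 − 7 ≡ 9 (mod 11). Hence c = [5, 2, 9, 3, 0].
  Check: interpolating c through the α_i gives m(x) = 6 + 6·x (degree < 2) with m(α_i) = c_i for every i, so c is indeed a codeword.


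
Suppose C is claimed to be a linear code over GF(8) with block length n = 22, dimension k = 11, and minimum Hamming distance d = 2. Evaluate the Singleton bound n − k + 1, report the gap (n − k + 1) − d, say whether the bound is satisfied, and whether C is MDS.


Singleton RHS = n − k + 1 = 12, slack = 10, bound satisfied, not MDS.

Singleton bound: d ≤ n − k + 1.
Here n = 22, k = 11, so n − k + 1 = 12.
Given d = 2, check d ≤ 12: YES.
Slack = (n − k + 1) − d = 10.
The code is NOT MDS (slack = 10 > 0).
Description: the claimed parameters are [22, 11, 2]_8; such a code would be non-MDS.


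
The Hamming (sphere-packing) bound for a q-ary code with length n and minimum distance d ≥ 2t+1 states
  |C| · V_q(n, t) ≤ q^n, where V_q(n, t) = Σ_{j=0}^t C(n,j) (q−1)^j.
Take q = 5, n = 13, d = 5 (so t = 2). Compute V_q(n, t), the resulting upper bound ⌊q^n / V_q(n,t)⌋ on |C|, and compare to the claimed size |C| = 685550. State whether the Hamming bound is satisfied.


V_q(n, t) = 1301, q^n = 1220703125, Hamming bound = 938280, |C| = 685550 ≤ bound (satisfied).

Step 1: Compute V_q(n, t) = Σ_{j=0}^2 C(n, j) (q−1)^j.
  j = 0: C(13,0)·(4)^0 = 1·1 = 1.
  j = 1: C(13,1)·(4)^1 = 13·4 = 52.
  j = 2: C(13,2)·(4)^2 = 78·16 = 1248.
  V_q(n, t) = 1 + 52 + 1248 = 1301.
Step 2: q^n = 5^13 = 1220703125.
Step 3: Hamming bound ⌊q^n / V_q(n,t)⌋ = ⌊1220703125/1301⌋ = 938280.
Step 4: Compare |C| = 685550 to 938280: satisfied.
The claimed |C| lies below the Hamming bound.


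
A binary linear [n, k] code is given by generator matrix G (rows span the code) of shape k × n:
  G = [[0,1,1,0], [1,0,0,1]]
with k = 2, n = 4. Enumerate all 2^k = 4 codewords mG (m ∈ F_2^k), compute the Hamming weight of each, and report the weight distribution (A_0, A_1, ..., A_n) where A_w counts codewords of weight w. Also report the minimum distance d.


Weight distribution: A_0 = 1, A_2 = 2, A_4 = 1. Minimum distance d = 2.

Enumerate all 2^2 = 4 messages m ∈ F_2^2.
For each, compute codeword c = mG in F_2^4, then tally its weight.
  m = 00 → c = 0000, weight = 0.
  m = 10 → c = 0110, weight = 2.
  m = 01 → c = 1001, weight = 2.
  m = 11 → c = 1111, weight = 4.
Tally weights:
  weight 0: 1 codewords.
  weight 2: 2 codewords.
  weight 4: 1 codewords.
Minimum distance d = smallest w > 0 with A_w > 0 = 2.
Sanity: Σ A_w = 4 = 2^2 = 4 ✓.


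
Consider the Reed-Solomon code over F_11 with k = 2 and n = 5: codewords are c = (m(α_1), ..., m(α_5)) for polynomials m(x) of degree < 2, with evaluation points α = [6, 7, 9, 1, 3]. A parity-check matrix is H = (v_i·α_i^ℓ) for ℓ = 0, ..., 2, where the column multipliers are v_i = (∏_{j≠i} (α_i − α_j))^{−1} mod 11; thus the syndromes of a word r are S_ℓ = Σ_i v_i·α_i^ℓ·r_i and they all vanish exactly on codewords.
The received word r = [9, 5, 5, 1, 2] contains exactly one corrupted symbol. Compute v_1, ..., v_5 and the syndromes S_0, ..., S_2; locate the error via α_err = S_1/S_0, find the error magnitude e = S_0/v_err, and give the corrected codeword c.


S = (8, 1, 7), error at position 2, error magnitude e = 1, c = [9, 4, 5, 1, 2].

Step 1: column multipliers v_i = (∏_{j≠i}(α_i − α_j))^{−1} mod 11.
  i = 1 (α = 6): (6−7)(6−9)(6−1)(6−3) = (−1)·(−3)·5·3 = 45 ≡ 1, so v_1 = 1^{−1} = 1 (mod 11).
  i = 2 (α = 7): (7−6)(7−9)(7−1)(7−3) = 1·(−2)·6·4 = −48 ≡ 7, so v_2 = 7^{−1} = 8 (mod 11).
  i = 3 (α = 9): (9−6)(9−7)(9−1)(9−3) = 3·2·8·6 = 288 ≡ 2, so v_3 = 2^{−1} = 6 (mod 11).
  i = 4 (α = 1): (1−6)(1−7)(1−9)(1−3) = (−5)·(−6)·(−8)·(−2) = 480 ≡ 7, so v_4 = 7^{−1} = 8 (mod 11).
  i = 5 (α = 3): (3−6)(3−7)(3−9)(3−1) = (−3)·(−4)·(−6)·2 = −144 ≡ 10, so v_5 = 10^{−1} = 10 (mod 11).
  v = [1, 8, 6, 8, 10].
Step 2: syndromes of r = [9, 5, 5, 1, 2] (all sums mod 11).
  S_0 = Σ v_i r_i = 1·9 + 8·5 + 6·5 + 8·1 + 10·2 = 107 ≡ 8.
  S_1 = Σ v_i α_i r_i = 1·6·9 + 8·7·5 + 6·9·5 + 8·1·1 + 10·3·2 = 672 ≡ 1.
  α_i^2 mod 11 = [3, 5, 4, 1, 9].
  S_2 = Σ v_i α_i^2 r_i = 1·3·9 + 8·5·5 + 6·4·5 + 8·1·1 + 10·9·2 = 535 ≡ 7.
  S = (8, 1, 7) ≠ 0, so r is not a codeword (an error is present).
Step 3: locate the error. For a single error e at position i, S_ℓ = v_i·e·α_i^ℓ, so α_err = S_1/S_0.
  S_0^{−1} = 8^{−1} = 7 (mod 11), so α_err = 1·7 = 7 ≡ 7 = α_2. Error position i = 2.
  Consistency check: S_2/S_1 = 7·1 = 7 ≡ 7 = α_err ✓ (single-error assumption holds).
Step 4: error magnitude e = S_0/v_2 = S_0·∏_{j≠2}(α_2 − α_j) = 8·7 = 56 ≡ 1 (mod 11).
Step 5: correct position 2: c_2 = r_2 − e = 5 − 1 ≡ 4 (mod 11). Hence c = [9, 4, 5, 1, 2].
  Check: interpolating c through the α_i gives m(x) = 6 + 6·x (degree < 2) with m(α_i) = c_i for every i, so c is indeed a codeword.


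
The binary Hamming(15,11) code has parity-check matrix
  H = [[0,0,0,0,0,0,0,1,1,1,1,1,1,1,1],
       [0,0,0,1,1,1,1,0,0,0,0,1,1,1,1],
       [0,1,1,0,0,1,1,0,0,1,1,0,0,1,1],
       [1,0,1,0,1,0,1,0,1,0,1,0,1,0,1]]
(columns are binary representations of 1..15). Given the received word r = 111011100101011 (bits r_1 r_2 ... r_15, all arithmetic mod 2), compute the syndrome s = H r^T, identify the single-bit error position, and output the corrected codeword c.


s = (0, 0, 1, 1)^T, error position = 3, corrected codeword c = 110011100101011

Compute s = H r^T mod 2 one row at a time:
  s_1 = 0 + 0 + 1 + 0 + 1 + 0 + 1 + 1 = 4 ≡ 0 (mod 2).
  s_2 = 0 + 1 + 1 + 1 + 1 + 0 + 1 + 1 = 6 ≡ 0 (mod 2).
  s_3 = 1 + 1 + 1 + 1 + 1 + 0 + 1 + 1 = 7 ≡ 1 (mod 2).
  s_4 = 1 + 1 + 1 + 1 + 0 + 0 + 0 + 1 = 5 ≡ 1 (mod 2).
s = (0, 0, 1, 1)^T — this equals column 3 of H (binary 0011), so error is at position 3.
Correct: flip bit 3 of r = 111011100101011 to get c = 110011100101011.


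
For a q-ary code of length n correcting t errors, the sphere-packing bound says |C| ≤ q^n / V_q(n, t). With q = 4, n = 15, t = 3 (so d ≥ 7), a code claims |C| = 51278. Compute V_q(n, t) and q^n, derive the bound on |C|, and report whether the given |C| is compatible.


V_q(n, t) = 13276, q^n = 1073741824, Hamming bound = 80878, |C| = 51278 ≤ bound (satisfied).

Step 1: Compute V_q(n, t) = Σ_{j=0}^3 C(n, j) (q−1)^j.
  j = 0: C(15,0)·(3)^0 = 1·1 = 1.
  j = 1: C(15,1)·(3)^1 = 15·3 = 45.
  j = 2: C(15,2)·(3)^2 = 105·9 = 945.
  j = 3: C(15,3)·(3)^3 = 455·27 = 12285.
  V_q(n, t) = 1 + 45 + 945 + 12285 = 13276.
Step 2: q^n = 4^15 = 1073741824.
Step 3: Hamming bound ⌊q^n / V_q(n,t)⌋ = ⌊1073741824/13276⌋ = 80878.
Step 4: Compare |C| = 51278 to 80878: satisfied.
The claimed |C| lies below the Hamming bound.


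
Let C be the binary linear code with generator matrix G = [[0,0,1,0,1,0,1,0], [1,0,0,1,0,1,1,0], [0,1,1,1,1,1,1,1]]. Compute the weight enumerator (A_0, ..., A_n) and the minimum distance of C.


Weight distribution: A_0 = 1, A_3 = 1, A_4 = 3, A_5 = 2, A_7 = 1. Minimum distance d = 3.

Enumerate all 2^3 = 8 messages m ∈ F_2^3.
For each, compute codeword c = mG in F_2^8, then tally its weight.
  m = 000 → c = 00000000, weight = 0.
  m = 100 → c = 00101010, weight = 3.
  m = 010 → c = 10010110, weight = 4.
  m = 110 → c = 10111100, weight = 5.
  m = 001 → c = 01111111, weight = 7.
  m = 101 → c = 01010101, weight = 4.
  m = 011 → c = 11101001, weight = 5.
  m = 111 → c = 11000011, weight = 4.
Tally weights:
  weight 0: 1 codewords.
  weight 3: 1 codewords.
  weight 4: 3 codewords.
  weight 5: 2 codewords.
  weight 7: 1 codewords.
Minimum distance d = smallest w > 0 with A_w > 0 = 3.
Sanity: Σ A_w = 8 = 2^3 = 8 ✓.


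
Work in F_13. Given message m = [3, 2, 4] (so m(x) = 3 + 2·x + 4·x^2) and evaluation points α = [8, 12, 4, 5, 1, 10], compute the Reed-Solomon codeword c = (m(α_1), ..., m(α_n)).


c = [2, 5, 10, 9, 9, 7]

Message polynomial: m(x) = 3 + 2·x + 4·x^2 (mod 13).
For each evaluation point α_i, compute m(α_i) mod 13:
  α_1 = 8: Horner steps 4 → 8 → 2, so m(8) = 2.
  α_2 = 12: Horner steps 4 → 11 → 5, so m(12) = 5.
  α_3 = 4: Horner steps 4 → 5 → 10, so m(4) = 10.
  α_4 = 5: Horner steps 4 → 9 → 9, so m(5) = 9.
  α_5 = 1: Horner steps 4 → 6 → 9, so m(1) = 9.
  α_6 = 10: Horner steps 4 → 3 → 7, so m(10) = 7.
Codeword c = [2, 5, 10, 9, 9, 7] ∈ F_13^6.


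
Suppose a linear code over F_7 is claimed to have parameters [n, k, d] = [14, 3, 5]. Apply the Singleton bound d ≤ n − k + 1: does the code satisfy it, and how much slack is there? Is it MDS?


Singleton RHS = n − k + 1 = 12, slack = 7, bound satisfied, not MDS.

Singleton bound: d ≤ n − k + 1.
Here n = 14, k = 3, so n − k + 1 = 12.
Given d = 5, check d ≤ 12: YES.
Slack = (n − k + 1) − d = 7.
The code is NOT MDS (slack = 7 > 0).
Description: the claimed parameters are [14, 3, 5]_7; such a code would be non-MDS.


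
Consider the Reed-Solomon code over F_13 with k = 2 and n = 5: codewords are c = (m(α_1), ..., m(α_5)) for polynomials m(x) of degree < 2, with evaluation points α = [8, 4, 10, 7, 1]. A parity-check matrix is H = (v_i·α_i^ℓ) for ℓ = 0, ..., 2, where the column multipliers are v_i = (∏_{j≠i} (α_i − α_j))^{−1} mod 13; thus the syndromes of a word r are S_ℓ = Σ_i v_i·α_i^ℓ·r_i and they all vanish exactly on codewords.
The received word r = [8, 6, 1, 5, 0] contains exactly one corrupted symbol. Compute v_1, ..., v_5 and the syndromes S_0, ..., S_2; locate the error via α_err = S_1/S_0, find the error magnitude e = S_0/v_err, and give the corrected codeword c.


S = (2, 8, 6), error at position 2, error magnitude e = 10, c = [8, 9, 1, 5, 0].

Step 1: column multipliers v_i = (∏_{j≠i}(α_i − α_j))^{−1} mod 13.
  i = 1 (α = 8): (8−4)(8−10)(8−7)(8−1) = 4·(−2)·1·7 = −56 ≡ 9, so v_1 = 9^{−1} = 3 (mod 13).
  i = 2 (α = 4): (4−8)(4−10)(4−7)(4−1) = (−4)·(−6)·(−3)·3 = −216 ≡ 5, so v_2 = 5^{−1} = 8 (mod 13).
  i = 3 (α = 10): (10−8)(10−4)(10−7)(10−1) = 2·6·3·9 = 324 ≡ 12, so v_3 = 12^{−1} = 12 (mod 13).
  i = 4 (α = 7): (7−8)(7−4)(7−10)(7−1) = (−1)·3·(−3)·6 = 54 ≡ 2, so v_4 = 2^{−1} = 7 (mod 13).
  i = 5 (α = 1): (1−8)(1−4)(1−10)(1−7) = (−7)·(−3)·(−9)·(−6) = 1134 ≡ 3, so v_5 = 3^{−1} = 9 (mod 13).
  v = [3, 8, 12, 7, 9].
Step 2: syndromes of r = [8, 6, 1, 5, 0] (all sums mod 13).
  S_0 = Σ v_i r_i = 3·8 + 8·6 + 12·1 + 7·5 + 9·0 = 119 ≡ 2.
  S_1 = Σ v_i α_i r_i = 3·8·8 + 8·4·6 + 12·10·1 + 7·7·5 + 9·1·0 = 749 ≡ 8.
  α_i^2 mod 13 = [12, 3, 9, 10, 1].
  S_2 = Σ v_i α_i^2 r_i = 3·12·8 + 8·3·6 + 12·9·1 + 7·10·5 + 9·1·0 = 890 ≡ 6.
  S = (2, 8, 6) ≠ 0, so r is not a codeword (an error is present).
Step 3: locate the error. For a single error e at position i, S_ℓ = v_i·e·α_i^ℓ, so α_err = S_1/S_0.
  S_0^{−1} = 2^{−1} = 7 (mod 13), so α_err = 8·7 = 56 ≡ 4 = α_2. Error position i = 2.
  Consistency check: S_2/S_1 = 6·5 = 30 ≡ 4 = α_err ✓ (single-error assumption holds).
Step 4: error magnitude e = S_0/v_2 = S_0·∏_{j≠2}(α_2 − α_j) = 2·5 = 10 ≡ 10 (mod 13).
Step 5: correct position 2: c_2 = r_2 − e = 6 − 10 ≡ 9 (mod 13). Hence c = [8, 9, 1, 5, 0].
  Check: interpolating c through the α_i gives m(x) = 10 + 3·x (degree < 2) with m(α_i) = c_i for every i, so c is indeed a codeword.


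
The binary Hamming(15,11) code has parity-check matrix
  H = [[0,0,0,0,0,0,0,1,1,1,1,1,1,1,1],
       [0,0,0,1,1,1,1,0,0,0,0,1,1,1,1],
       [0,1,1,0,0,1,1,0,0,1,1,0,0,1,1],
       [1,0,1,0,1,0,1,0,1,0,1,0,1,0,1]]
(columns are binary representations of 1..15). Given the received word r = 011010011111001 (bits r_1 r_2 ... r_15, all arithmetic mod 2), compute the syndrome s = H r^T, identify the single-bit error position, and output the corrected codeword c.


s = (0, 1, 1, 1)^T, error position = 7, corrected codeword c = 011010111111001

Compute s = H r^T mod 2 one row at a time:
  s_1 = 1 + 1 + 1 + 1 + 1 + 0 + 0 + 1 = 6 ≡ 0 (mod 2).
  s_2 = 0 + 1 + 0 + 0 + 1 + 0 + 0 + 1 = 3 ≡ 1 (mod 2).
  s_3 = 1 + 1 + 0 + 0 + 1 + 1 + 0 + 1 = 5 ≡ 1 (mod 2).
  s_4 = 0 + 1 + 1 + 0 + 1 + 1 + 0 + 1 = 5 ≡ 1 (mod 2).
s = (0, 1, 1, 1)^T — this equals column 7 of H (binary 0111), so error is at position 7.
Correct: flip bit 7 of r = 011010011111001 to get c = 011010111111001.


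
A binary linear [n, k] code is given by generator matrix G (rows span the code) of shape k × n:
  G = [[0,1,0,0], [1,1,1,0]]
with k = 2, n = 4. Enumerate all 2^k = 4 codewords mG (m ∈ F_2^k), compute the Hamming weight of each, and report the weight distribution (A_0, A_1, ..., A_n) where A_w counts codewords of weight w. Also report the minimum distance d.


Weight distribution: A_0 = 1, A_1 = 1, A_2 = 1, A_3 = 1. Minimum distance d = 1.

Enumerate all 2^2 = 4 messages m ∈ F_2^2.
For each, compute codeword c = mG in F_2^4, then tally its weight.
  m = 00 → c = 0000, weight = 0.
  m = 10 → c = 0100, weight = 1.
  m = 01 → c = 1110, weight = 3.
  m = 11 → c = 1010, weight = 2.
Tally weights:
  weight 0: 1 codewords.
  weight 1: 1 codewords.
  weight 2: 1 codewords.
  weight 3: 1 codewords.
Minimum distance d = smallest w > 0 with A_w > 0 = 1.
Sanity: Σ A_w = 4 = 2^2 = 4 ✓.


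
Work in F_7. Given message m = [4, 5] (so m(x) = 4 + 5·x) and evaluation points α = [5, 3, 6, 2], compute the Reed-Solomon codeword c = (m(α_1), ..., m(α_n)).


c = [1, 5, 6, 0]

Message polynomial: m(x) = 4 + 5·x (mod 7).
For each evaluation point α_i, compute m(α_i) mod 7:
  α_1 = 5: Horner steps 5 → 1, so m(5) = 1.
  α_2 = 3: Horner steps 5 → 5, so m(3) = 5.
  α_3 = 6: Horner steps 5 → 6, so m(6) = 6.
  α_4 = 2: Horner steps 5 → 0, so m(2) = 0.
Codeword c = [1, 5, 6, 0] ∈ F_7^4.


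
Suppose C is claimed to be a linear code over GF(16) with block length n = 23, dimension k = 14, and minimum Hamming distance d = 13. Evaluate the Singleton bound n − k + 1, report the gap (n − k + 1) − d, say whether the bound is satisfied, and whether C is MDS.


Singleton RHS = n − k + 1 = 10, slack = -3, bound violated (no such code; not MDS).

Singleton bound: d ≤ n − k + 1.
Here n = 23, k = 14, so n − k + 1 = 10.
Given d = 13, check d ≤ 10: NO.
Slack = (n − k + 1) − d = -3.
The slack is negative: d = 13 exceeds n − k + 1 = 10 by 3, so the Singleton bound is violated and no linear [23, 14, 13]_16 code can exist. In particular it is not MDS (MDS requires d = n − k + 1 exactly).
Description: the claimed parameters are [23, 14, 13]_16; such a code would be impossible (violates the Singleton bound).


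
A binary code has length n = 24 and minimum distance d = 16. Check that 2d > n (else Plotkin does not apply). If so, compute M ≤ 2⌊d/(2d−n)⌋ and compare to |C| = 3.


Plotkin bound M ≤ 4; given |C| = 3 ≤ bound (satisfied).

Check applicability: 2d = 32, n = 24.
2d − n = 8 > 0, so Plotkin applies.
Compute d/(2d−n) = 16/8 ≈ 2.0000.
⌊d/(2d−n)⌋ = 2.
Plotkin bound: M ≤ 2·2 = 4.
Given |C| = 3, check: satisfied.
This |C| is below the Plotkin bound.


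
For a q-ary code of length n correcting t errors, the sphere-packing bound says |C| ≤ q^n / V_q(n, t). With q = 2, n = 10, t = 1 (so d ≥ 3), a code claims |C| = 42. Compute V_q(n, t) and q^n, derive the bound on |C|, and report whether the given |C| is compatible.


V_q(n, t) = 11, q^n = 1024, Hamming bound = 93, |C| = 42 ≤ bound (satisfied).

Step 1: Compute V_q(n, t) = Σ_{j=0}^1 C(n, j) (q−1)^j.
  j = 0: C(10,0)·(1)^0 = 1·1 = 1.
  j = 1: C(10,1)·(1)^1 = 10·1 = 10.
  V_q(n, t) = 1 + 10 = 11.
Step 2: q^n = 2^10 = 1024.
Step 3: Hamming bound ⌊q^n / V_q(n,t)⌋ = ⌊1024/11⌋ = 93.
Step 4: Compare |C| = 42 to 93: satisfied.
The claimed |C| lies below the Hamming bound.


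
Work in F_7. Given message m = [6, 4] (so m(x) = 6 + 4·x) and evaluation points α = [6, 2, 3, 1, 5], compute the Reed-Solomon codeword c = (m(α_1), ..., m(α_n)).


c = [2, 0, 4, 3, 5]

Message polynomial: m(x) = 6 + 4·x (mod 7).
For each evaluation point α_i, compute m(α_i) mod 7:
  α_1 = 6: Horner steps 4 → 2, so m(6) = 2.
  α_2 = 2: Horner steps 4 → 0, so m(2) = 0.
  α_3 = 3: Horner steps 4 → 4, so m(3) = 4.
  α_4 = 1: Horner steps 4 → 3, so m(1) = 3.
  α_5 = 5: Horner steps 4 → 5, so m(5) = 5.
Codeword c = [2, 0, 4, 3, 5] ∈ F_7^5.


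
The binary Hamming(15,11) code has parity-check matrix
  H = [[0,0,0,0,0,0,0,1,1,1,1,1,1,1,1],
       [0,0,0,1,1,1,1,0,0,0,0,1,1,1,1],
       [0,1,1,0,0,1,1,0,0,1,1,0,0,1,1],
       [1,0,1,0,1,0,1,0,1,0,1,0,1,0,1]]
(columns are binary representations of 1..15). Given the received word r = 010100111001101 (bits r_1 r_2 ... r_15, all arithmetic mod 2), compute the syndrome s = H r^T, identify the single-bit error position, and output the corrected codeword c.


s = (1, 1, 1, 0)^T, error position = 14, corrected codeword c = 010100111001111

Compute s = H r^T mod 2 one row at a time:
  s_1 = 1 + 1 + 0 + 0 + 1 + 1 + 0 + 1 = 5 ≡ 1 (mod 2).
  s_2 = 1 + 0 + 0 + 1 + 1 + 1 + 0 + 1 = 5 ≡ 1 (mod 2).
  s_3 = 1 + 0 + 0 + 1 + 0 + 0 + 0 + 1 = 3 ≡ 1 (mod 2).
  s_4 = 0 + 0 + 0 + 1 + 1 + 0 + 1 + 1 = 4 ≡ 0 (mod 2).
s = (1, 1, 1, 0)^T — this equals column 14 of H (binary 1110), so error is at position 14.
Correct: flip bit 14 of r = 010100111001101 to get c = 010100111001111.


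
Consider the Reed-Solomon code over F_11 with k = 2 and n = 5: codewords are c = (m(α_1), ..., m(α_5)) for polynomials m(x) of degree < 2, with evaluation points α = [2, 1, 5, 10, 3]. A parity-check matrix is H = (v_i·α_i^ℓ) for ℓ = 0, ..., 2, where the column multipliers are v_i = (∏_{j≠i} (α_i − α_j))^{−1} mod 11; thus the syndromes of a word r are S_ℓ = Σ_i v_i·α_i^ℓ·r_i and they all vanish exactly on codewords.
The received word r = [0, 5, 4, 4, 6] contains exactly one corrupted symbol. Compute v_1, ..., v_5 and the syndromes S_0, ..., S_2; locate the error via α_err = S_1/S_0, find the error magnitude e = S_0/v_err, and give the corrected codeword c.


S = (8, 7, 2), error at position 3, error magnitude e = 8, c = [0, 5, 7, 4, 6].

Step 1: column multipliers v_i = (∏_{j≠i}(α_i − α_j))^{−1} mod 11.
  i = 1 (α = 2): (2−1)(2−5)(2−10)(2−3) = 1·(−3)·(−8)·(−1) = −24 ≡ 9, so v_1 = 9^{−1} = 5 (mod 11).
  i = 2 (α = 1): (1−2)(1−5)(1−10)(1−3) = (−1)·(−4)·(−9)·(−2) = 72 ≡ 6, so v_2 = 6^{−1} = 2 (mod 11).
  i = 3 (α = 5): (5−2)(5−1)(5−10)(5−3) = 3·4·(−5)·2 = −120 ≡ 1, so v_3 = 1^{−1} = 1 (mod 11).
  i = 4 (α = 10): (10−2)(10−1)(10−5)(10−3) = 8·9·5·7 = 2520 ≡ 1, so v_4 = 1^{−1} = 1 (mod 11).
  i = 5 (α = 3): (3−2)(3−1)(3−5)(3−10) = 1·2·(−2)·(−7) = 28 ≡ 6, so v_5 = 6^{−1} = 2 (mod 11).
  v = [5, 2, 1, 1, 2].
Step 2: syndromes of r = [0, 5, 4, 4, 6] (all sums mod 11).
  S_0 = Σ v_i r_i = 5·0 + 2·5 + 1·4 + 1·4 + 2·6 = 30 ≡ 8.
  S_1 = Σ v_i α_i r_i = 5·2·0 + 2·1·5 + 1·5·4 + 1·10·4 + 2·3·6 = 106 ≡ 7.
  α_i^2 mod 11 = [4, 1, 3, 1, 9].
  S_2 = Σ v_i α_i^2 r_i = 5·4·0 + 2·1·5 + 1·3·4 + 1·1·4 + 2·9·6 = 134 ≡ 2.
  S = (8, 7, 2) ≠ 0, so r is not a codeword (an error is present).
Step 3: locate the error. For a single error e at position i, S_ℓ = v_i·e·α_i^ℓ, so α_err = S_1/S_0.
  S_0^{−1} = 8^{−1} = 7 (mod 11), so α_err = 7·7 = 49 ≡ 5 = α_3. Error position i = 3.
  Consistency check: S_2/S_1 = 2·8 = 16 ≡ 5 = α_err ✓ (single-error assumption holds).
Step 4: error magnitude e = S_0/v_3 = S_0·∏_{j≠3}(α_3 − α_j) = 8·1 = 8 ≡ 8 (mod 11).
Step 5: correct position 3: c_3 = r_3 − e = 4 − 8 ≡ 7 (mod 11). Hence c = [0, 5, 7, 4, 6].
  Check: interpolating c through the α_i gives m(x) = 10 + 6·x (degree < 2) with m(α_i) = c_i for every i, so c is indeed a codeword.


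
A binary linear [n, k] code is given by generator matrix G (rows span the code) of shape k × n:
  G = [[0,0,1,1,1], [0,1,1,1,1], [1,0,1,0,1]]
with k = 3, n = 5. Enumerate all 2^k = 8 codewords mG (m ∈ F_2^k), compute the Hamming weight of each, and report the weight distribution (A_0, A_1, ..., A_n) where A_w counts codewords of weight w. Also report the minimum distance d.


Weight distribution: A_0 = 1, A_1 = 1, A_2 = 1, A_3 = 3, A_4 = 2. Minimum distance d = 1.

Enumerate all 2^3 = 8 messages m ∈ F_2^3.
For each, compute codeword c = mG in F_2^5, then tally its weight.
  m = 000 → c = 00000, weight = 0.
  m = 100 → c = 00111, weight = 3.
  m = 010 → c = 01111, weight = 4.
  m = 110 → c = 01000, weight = 1.
  m = 001 → c = 10101, weight = 3.
  m = 101 → c = 10010, weight = 2.
  m = 011 → c = 11010, weight = 3.
  m = 111 → c = 11101, weight = 4.
Tally weights:
  weight 0: 1 codewords.
  weight 1: 1 codewords.
  weight 2: 1 codewords.
  weight 3: 3 codewords.
  weight 4: 2 codewords.
Minimum distance d = smallest w > 0 with A_w > 0 = 1.
Sanity: Σ A_w = 8 = 2^3 = 8 ✓.


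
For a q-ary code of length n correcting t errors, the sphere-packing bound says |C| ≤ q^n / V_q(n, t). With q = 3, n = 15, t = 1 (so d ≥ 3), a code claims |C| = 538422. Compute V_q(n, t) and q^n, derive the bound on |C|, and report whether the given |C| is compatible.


V_q(n, t) = 31, q^n = 14348907, Hamming bound = 462867, |C| = 538422 > bound (violated).

Step 1: Compute V_q(n, t) = Σ_{j=0}^1 C(n, j) (q−1)^j.
  j = 0: C(15,0)·(2)^0 = 1·1 = 1.
  j = 1: C(15,1)·(2)^1 = 15·2 = 30.
  V_q(n, t) = 1 + 30 = 31.
Step 2: q^n = 3^15 = 14348907.
Step 3: Hamming bound ⌊q^n / V_q(n,t)⌋ = ⌊14348907/31⌋ = 462867.
Step 4: Compare |C| = 538422 to 462867: violated.
The claimed |C| lies above the Hamming bound, so no 3-ary code of length 15 with d ≥ 3 can have 538422 codewords.


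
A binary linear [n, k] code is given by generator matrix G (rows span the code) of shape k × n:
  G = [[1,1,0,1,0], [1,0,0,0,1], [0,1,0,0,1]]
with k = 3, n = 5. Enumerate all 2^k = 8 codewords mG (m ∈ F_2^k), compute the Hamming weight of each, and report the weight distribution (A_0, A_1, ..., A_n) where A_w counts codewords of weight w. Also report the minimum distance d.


Weight distribution: A_0 = 1, A_1 = 1, A_2 = 3, A_3 = 3. Minimum distance d = 1.

Enumerate all 2^3 = 8 messages m ∈ F_2^3.
For each, compute codeword c = mG in F_2^5, then tally its weight.
  m = 000 → c = 00000, weight = 0.
  m = 100 → c = 11010, weight = 3.
  m = 010 → c = 10001, weight = 2.
  m = 110 → c = 01011, weight = 3.
  m = 001 → c = 01001, weight = 2.
  m = 101 → c = 10011, weight = 3.
  m = 011 → c = 11000, weight = 2.
  m = 111 → c = 00010, weight = 1.
Tally weights:
  weight 0: 1 codewords.
  weight 1: 1 codewords.
  weight 2: 3 codewords.
  weight 3: 3 codewords.
Minimum distance d = smallest w > 0 with A_w > 0 = 1.
Sanity: Σ A_w = 8 = 2^3 = 8 ✓.


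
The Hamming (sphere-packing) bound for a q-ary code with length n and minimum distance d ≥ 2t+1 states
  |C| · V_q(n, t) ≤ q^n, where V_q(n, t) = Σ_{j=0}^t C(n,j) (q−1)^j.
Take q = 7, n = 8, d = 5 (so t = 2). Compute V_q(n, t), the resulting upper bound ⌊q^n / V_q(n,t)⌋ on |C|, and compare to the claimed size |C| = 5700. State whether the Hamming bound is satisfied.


V_q(n, t) = 1057, q^n = 5764801, Hamming bound = 5453, |C| = 5700 > bound (violated).

Step 1: Compute V_q(n, t) = Σ_{j=0}^2 C(n, j) (q−1)^j.
  j = 0: C(8,0)·(6)^0 = 1·1 = 1.
  j = 1: C(8,1)·(6)^1 = 8·6 = 48.
  j = 2: C(8,2)·(6)^2 = 28·36 = 1008.
  V_q(n, t) = 1 + 48 + 1008 = 1057.
Step 2: q^n = 7^8 = 5764801.
Step 3: Hamming bound ⌊q^n / V_q(n,t)⌋ = ⌊5764801/1057⌋ = 5453.
Step 4: Compare |C| = 5700 to 5453: violated.
The claimed |C| lies above the Hamming bound, so no 7-ary code of length 8 with d ≥ 5 can have 5700 codewords.
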